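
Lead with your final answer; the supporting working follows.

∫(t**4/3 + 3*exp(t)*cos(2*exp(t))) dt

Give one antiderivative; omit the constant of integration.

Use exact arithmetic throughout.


The answer is t**5/15 + 3*sin(2*exp(t))/2.
Step 1. Rewrite: now ∫(t**4/3) dt + ∫(3*exp(t)*cos(2*exp(t))) dt.
Step 2. Evaluate the standard form: now t**5/15 + ∫(3*exp(t)*cos(2*exp(t))) dt.
Step 3. Substitute u = exp(t), turning ∫(3*exp(t)*cos(2*exp(t))) dt into ∫(3*cos(2*u)) du: now t**5/15 + ∫(3*cos(2*u)) du.
Step 4. Evaluate the standard form: now t**5/15 + 3*sin(2*u)/2.
Step 5. Substitute back u = exp(t): now t**5/15 + 3*sin(2*exp(t))/2.
Answer: t**5/15 + 3*sin(2*exp(t))/2.


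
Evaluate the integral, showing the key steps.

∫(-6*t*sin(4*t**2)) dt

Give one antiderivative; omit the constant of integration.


Step 1. Substitute u = t**2, turning ∫(-6*t*sin(4*t**2)) dt into ∫(-3*sin(4*u)) du: now ∫(-3*sin(4*u)) du.
Step 2. Evaluate the standard form: now 3*cos(4*u)/4.
Step 3. Substitute back u = t**2: now 3*cos(4*t**2)/4.
Answer: 3*cos(4*t**2)/4.


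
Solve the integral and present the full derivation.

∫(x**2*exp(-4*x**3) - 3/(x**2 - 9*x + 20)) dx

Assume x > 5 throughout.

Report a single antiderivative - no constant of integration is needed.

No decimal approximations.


Step 1. Rewrite: now ∫(x**2*exp(-4*x**3)) dx + ∫(-3/(x**2 - 9*x + 20)) dx.
Step 2. Substitute u = x**3, turning ∫(x**2*exp(-4*x**3)) dx into ∫(exp(-4*u)/3) du: now ∫(-3/(x**2 - 9*x + 20)) dx + ∫(exp(-4*u)/3) du.
Step 3. Evaluate the standard form: now ∫(-3/(x**2 - 9*x + 20)) dx - exp(-4*u)/12.
Step 4. Substitute back u = x**3: now ∫(-3/(x**2 - 9*x + 20)) dx - exp(-4*x**3)/12.
Step 5. Decompose ∫(-3/(x**2 - 9*x + 20)) dx by partial fractions, -3/(x**2 - 9*x + 20) = 3/(x - 4) - 3/(x - 5): now ∫(-3/(x - 5)) dx + ∫(3/(x - 4)) dx - exp(-4*x**3)/12.
Step 6. Evaluate the standard form [assuming x > 5]: now -3*log(x - 5) + ∫(3/(x - 4)) dx - exp(-4*x**3)/12.
Step 7. Evaluate the standard form [assuming x > 4]: now -3*log(x - 5) + 3*log(x - 4) - exp(-4*x**3)/12.
Answer: -3*log(x - 5) + 3*log(x - 4) - exp(-4*x**3)/12.


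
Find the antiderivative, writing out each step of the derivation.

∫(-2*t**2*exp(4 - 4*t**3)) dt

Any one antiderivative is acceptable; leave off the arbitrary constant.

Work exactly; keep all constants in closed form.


Step 1. Substitute u = t**3 - 1, turning ∫(-2*t**2*exp(4 - 4*t**3)) dt into ∫(-2*exp(-4*u)/3) du: now ∫(-2*exp(-4*u)/3) du.
Step 2. Evaluate the standard form: now exp(-4*u)/6.
Step 3. Substitute back u = t**3 - 1: now exp(4 - 4*t**3)/6.
Answer: exp(4 - 4*t**3)/6.


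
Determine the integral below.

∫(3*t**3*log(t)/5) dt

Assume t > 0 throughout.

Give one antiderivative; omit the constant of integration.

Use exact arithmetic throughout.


Answer: 3*t**4*log(t)/20 - 3*t**4/80.


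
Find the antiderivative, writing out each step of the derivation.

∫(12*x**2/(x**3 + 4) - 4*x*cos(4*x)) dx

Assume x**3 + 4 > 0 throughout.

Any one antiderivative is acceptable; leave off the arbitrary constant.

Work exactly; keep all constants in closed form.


Step 1. Rewrite: now ∫(-4*x*cos(4*x)) dx + ∫(12*x**2/(x**3 + 4)) dx.
Step 2. Substitute u = x**3 + 4, turning ∫(12*x**2/(x**3 + 4)) dx into ∫(4/u) du: now ∫(4/u) du + ∫(-4*x*cos(4*x)) dx.
Step 3. Evaluate the standard form [assuming u > 0]: now 4*log(u) + ∫(-4*x*cos(4*x)) dx.
Step 4. Substitute back u = x**3 + 4: now 4*log(x**3 + 4) + ∫(-4*x*cos(4*x)) dx.
Step 5. Integrate ∫(-4*x*cos(4*x)) dx by parts with u = x, dv = (-4*cos(4*x)) dx, so v = -sin(4*x): now -x*sin(4*x) + 4*log(x**3 + 4) + ∫(sin(4*x)) dx.
Step 6. Evaluate the standard form: now -x*sin(4*x) + 4*log(x**3 + 4) - cos(4*x)/4.
Answer: -x*sin(4*x) + 4*log(x**3 + 4) - cos(4*x)/4.


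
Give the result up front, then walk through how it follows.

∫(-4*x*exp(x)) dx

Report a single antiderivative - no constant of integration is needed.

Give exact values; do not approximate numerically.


The answer is -4*x*exp(x) + 4*exp(x).
Step 1. Integrate ∫(-4*x*exp(x)) dx by parts with u = x, dv = (-4*exp(x)) dx, so v = -4*exp(x): now -4*x*exp(x) + ∫(4*exp(x)) dx.
Step 2. Evaluate the standard form: now -4*x*exp(x) + 4*exp(x).
Answer: -4*x*exp(x) + 4*exp(x).


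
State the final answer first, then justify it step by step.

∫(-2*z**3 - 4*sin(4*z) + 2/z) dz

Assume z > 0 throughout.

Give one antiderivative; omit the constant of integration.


The answer is -z**4/2 + 2*log(z) + cos(4*z).
Step 1. Rewrite: now ∫(2/z) dz + ∫(-2*z**3) dz + ∫(-4*sin(4*z)) dz.
Step 2. Evaluate the standard form: now cos(4*z) + ∫(2/z) dz + ∫(-2*z**3) dz.
Step 3. Evaluate the standard form: now -z**4/2 + cos(4*z) + ∫(2/z) dz.
Step 4. Evaluate the standard form [assuming z > 0]: now -z**4/2 + 2*log(z) + cos(4*z).
Answer: -z**4/2 + 2*log(z) + cos(4*z).


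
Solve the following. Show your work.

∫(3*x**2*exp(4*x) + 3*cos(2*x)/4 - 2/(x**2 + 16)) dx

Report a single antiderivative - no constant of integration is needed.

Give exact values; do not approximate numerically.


Step 1. Rewrite: now ∫(3*x**2*exp(4*x)) dx + ∫(-2/(x**2 + 16)) dx + ∫(3*cos(2*x)/4) dx.
Step 2. Evaluate the standard form: now 3*sin(2*x)/8 + ∫(3*x**2*exp(4*x)) dx + ∫(-2/(x**2 + 16)) dx.
Step 3. Integrate ∫(3*x**2*exp(4*x)) dx by parts with u = x**2, dv = (3*exp(4*x)) dx, so v = 3*exp(4*x)/4: now 3*x**2*exp(4*x)/4 + 3*sin(2*x)/8 + ∫(-3*x*exp(4*x)/2) dx + ∫(-2/(x**2 + 16)) dx.
Step 4. Integrate ∫(-3*x*exp(4*x)/2) dx by parts with u = x, dv = (-3*exp(4*x)/2) dx, so v = -3*exp(4*x)/8: now 3*x**2*exp(4*x)/4 - 3*x*exp(4*x)/8 + 3*sin(2*x)/8 + ∫(-2/(x**2 + 16)) dx + ∫(3*exp(4*x)/8) dx.
Step 5. Evaluate the standard form: now 3*x**2*exp(4*x)/4 - 3*x*exp(4*x)/8 + 3*exp(4*x)/32 + 3*sin(2*x)/8 + ∫(-2/(x**2 + 16)) dx.
Step 6. Evaluate the standard form: now 3*x**2*exp(4*x)/4 - 3*x*exp(4*x)/8 + 3*exp(4*x)/32 + 3*sin(2*x)/8 - atan(x/4)/2.
Answer: 3*x**2*exp(4*x)/4 - 3*x*exp(4*x)/8 + 3*exp(4*x)/32 + 3*sin(2*x)/8 - atan(x/4)/2.


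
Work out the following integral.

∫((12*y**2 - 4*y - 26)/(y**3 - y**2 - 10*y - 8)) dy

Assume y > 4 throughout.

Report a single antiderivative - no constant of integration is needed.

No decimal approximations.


Answer: 5*log(y - 4) + 2*log(y + 1) + 5*log(y + 2).


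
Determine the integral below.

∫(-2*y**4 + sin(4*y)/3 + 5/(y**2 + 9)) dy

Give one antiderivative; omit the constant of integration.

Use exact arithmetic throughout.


Answer: -2*y**5/5 - cos(4*y)/12 + 5*atan(y/3)/3.


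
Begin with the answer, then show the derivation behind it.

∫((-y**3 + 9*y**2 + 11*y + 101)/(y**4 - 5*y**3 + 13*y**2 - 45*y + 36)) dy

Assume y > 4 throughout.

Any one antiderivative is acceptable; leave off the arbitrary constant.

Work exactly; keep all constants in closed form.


The answer is 3*log(y - 4) - 4*log(y - 1) - 4*atan(y/3)/3.
Step 1. Decompose ∫((-y**3 + 9*y**2 + 11*y + 101)/(y**4 - 5*y**3 + 13*y**2 - 45*y + 36)) dy by partial fractions, (-y**3 + 9*y**2 + 11*y + 101)/(y**4 - 5*y**3 + 13*y**2 - 45*y + 36) = -4/(y**2 + 9) - 4/(y - 1) + 3/(y - 4): now ∫(3/(y - 4)) dy + ∫(-4/(y - 1)) dy + ∫(-4/(y**2 + 9)) dy.
Step 2. Evaluate the standard form [assuming y > 1]: now -4*log(y - 1) + ∫(3/(y - 4)) dy + ∫(-4/(y**2 + 9)) dy.
Step 3. Evaluate the standard form [assuming y > 4]: now 3*log(y - 4) - 4*log(y - 1) + ∫(-4/(y**2 + 9)) dy.
Step 4. Evaluate the standard form: now 3*log(y - 4) - 4*log(y - 1) - 4*atan(y/3)/3.
Answer: 3*log(y - 4) - 4*log(y - 1) - 4*atan(y/3)/3.


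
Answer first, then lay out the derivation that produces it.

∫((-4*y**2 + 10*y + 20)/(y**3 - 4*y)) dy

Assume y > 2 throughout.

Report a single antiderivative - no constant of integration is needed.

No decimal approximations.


The answer is -5*log(y) + 3*log(y - 2) - 2*log(y + 2).
Step 1. Decompose ∫((-4*y**2 + 10*y + 20)/(y**3 - 4*y)) dy by partial fractions, (-4*y**2 + 10*y + 20)/(y**3 - 4*y) = -2/(y + 2) + 3/(y - 2) - 5/y: now ∫(-5/y) dy + ∫(3/(y - 2)) dy + ∫(-2/(y + 2)) dy.
Step 2. Evaluate the standard form [assuming y > 0]: now -5*log(y) + ∫(3/(y - 2)) dy + ∫(-2/(y + 2)) dy.
Step 3. Evaluate the standard form [assuming y > 2]: now -5*log(y) + 3*log(y - 2) + ∫(-2/(y + 2)) dy.
Step 4. Evaluate the standard form [assuming y > -2]: now -5*log(y) + 3*log(y - 2) - 2*log(y + 2).
Answer: -5*log(y) + 3*log(y - 2) - 2*log(y + 2).


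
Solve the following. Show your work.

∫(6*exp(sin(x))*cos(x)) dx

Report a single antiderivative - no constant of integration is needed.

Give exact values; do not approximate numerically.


Step 1. Substitute u = sin(x), turning ∫(6*exp(sin(x))*cos(x)) dx into ∫(6*exp(u)) du: now ∫(6*exp(u)) du.
Step 2. Evaluate the standard form: now 6*exp(u).
Step 3. Substitute back u = sin(x): now 6*exp(sin(x)).
Answer: 6*exp(sin(x)).


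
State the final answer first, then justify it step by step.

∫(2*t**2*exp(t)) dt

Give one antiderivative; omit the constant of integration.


The answer is 2*t**2*exp(t) - 4*t*exp(t) + 4*exp(t).
Step 1. Integrate ∫(2*t**2*exp(t)) dt by parts with u = t**2, dv = (2*exp(t)) dt, so v = 2*exp(t): now 2*t**2*exp(t) + ∫(-4*t*exp(t)) dt.
Step 2. Integrate ∫(-4*t*exp(t)) dt by parts with u = t, dv = (-4*exp(t)) dt, so v = -4*exp(t): now 2*t**2*exp(t) - 4*t*exp(t) + ∫(4*exp(t)) dt.
Step 3. Evaluate the standard form: now 2*t**2*exp(t) - 4*t*exp(t) + 4*exp(t).
Answer: 2*t**2*exp(t) - 4*t*exp(t) + 4*exp(t).


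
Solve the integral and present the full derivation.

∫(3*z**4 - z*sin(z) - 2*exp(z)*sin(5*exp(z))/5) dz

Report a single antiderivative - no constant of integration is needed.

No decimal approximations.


Step 1. Rewrite: now ∫(3*z**4) dz + ∫(-z*sin(z)) dz + ∫(-2*exp(z)*sin(5*exp(z))/5) dz.
Step 2. Integrate ∫(-z*sin(z)) dz by parts with u = z, dv = (-sin(z)) dz, so v = cos(z): now z*cos(z) + ∫(3*z**4) dz + ∫(-2*exp(z)*sin(5*exp(z))/5) dz + ∫(-cos(z)) dz.
Step 3. Evaluate the standard form: now z*cos(z) - sin(z) + ∫(3*z**4) dz + ∫(-2*exp(z)*sin(5*exp(z))/5) dz.
Step 4. Evaluate the standard form: now 3*z**5/5 + z*cos(z) - sin(z) + ∫(-2*exp(z)*sin(5*exp(z))/5) dz.
Step 5. Substitute u = exp(z), turning ∫(-2*exp(z)*sin(5*exp(z))/5) dz into ∫(-2*sin(5*u)/5) du: now 3*z**5/5 + z*cos(z) - sin(z) + ∫(-2*sin(5*u)/5) du.
Step 6. Evaluate the standard form: now 3*z**5/5 + z*cos(z) - sin(z) + 2*cos(5*u)/25.
Step 7. Substitute back u = exp(z): now 3*z**5/5 + z*cos(z) - sin(z) + 2*cos(5*exp(z))/25.
Answer: 3*z**5/5 + z*cos(z) - sin(z) + 2*cos(5*exp(z))/25.


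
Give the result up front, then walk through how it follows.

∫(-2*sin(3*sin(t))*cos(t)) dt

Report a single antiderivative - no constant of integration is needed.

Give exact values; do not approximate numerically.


The answer is 2*cos(3*sin(t))/3.
Step 1. Substitute u = sin(t), turning ∫(-2*sin(3*sin(t))*cos(t)) dt into ∫(-2*sin(3*u)) du: now ∫(-2*sin(3*u)) du.
Step 2. Evaluate the standard form: now 2*cos(3*u)/3.
Step 3. Substitute back u = sin(t): now 2*cos(3*sin(t))/3.
Answer: 2*cos(3*sin(t))/3.


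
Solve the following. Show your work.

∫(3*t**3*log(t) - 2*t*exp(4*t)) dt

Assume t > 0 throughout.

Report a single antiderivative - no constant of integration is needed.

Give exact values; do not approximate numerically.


Step 1. Rewrite: now ∫(-2*t*exp(4*t)) dt + ∫(3*t**3*log(t)) dt.
Step 2. Integrate ∫(3*t**3*log(t)) dt by parts with u = log(t), dv = (3*t**3) dt, so v = 3*t**4/4 [assuming t > 0]: now 3*t**4*log(t)/4 + ∫(-3*t**3/4) dt + ∫(-2*t*exp(4*t)) dt.
Step 3. Evaluate the standard form: now 3*t**4*log(t)/4 - 3*t**4/16 + ∫(-2*t*exp(4*t)) dt.
Step 4. Integrate ∫(-2*t*exp(4*t)) dt by parts with u = t, dv = (-2*exp(4*t)) dt, so v = -exp(4*t)/2: now 3*t**4*log(t)/4 - 3*t**4/16 - t*exp(4*t)/2 + ∫(exp(4*t)/2) dt.
Step 5. Evaluate the standard form: now 3*t**4*log(t)/4 - 3*t**4/16 - t*exp(4*t)/2 + exp(4*t)/8.
Answer: 3*t**4*log(t)/4 - 3*t**4/16 - t*exp(4*t)/2 + exp(4*t)/8.


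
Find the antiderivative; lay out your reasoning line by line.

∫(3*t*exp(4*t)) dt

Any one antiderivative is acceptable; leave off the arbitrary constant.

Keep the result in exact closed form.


Step 1. Integrate ∫(3*t*exp(4*t)) dt by parts with u = t, dv = (3*exp(4*t)) dt, so v = 3*exp(4*t)/4: now 3*t*exp(4*t)/4 + ∫(-3*exp(4*t)/4) dt.
Step 2. Evaluate the standard form: now 3*t*exp(4*t)/4 - 3*exp(4*t)/16.
Answer: 3*t*exp(4*t)/4 - 3*exp(4*t)/16.


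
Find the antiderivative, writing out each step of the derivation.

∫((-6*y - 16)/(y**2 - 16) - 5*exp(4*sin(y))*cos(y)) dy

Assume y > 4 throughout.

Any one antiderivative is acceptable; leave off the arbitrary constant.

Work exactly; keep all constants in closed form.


Step 1. Rewrite: now ∫((-6*y - 16)/(y**2 - 16)) dy + ∫(-5*exp(4*sin(y))*cos(y)) dy.
Step 2. Decompose ∫((-6*y - 16)/(y**2 - 16)) dy by partial fractions, (-6*y - 16)/(y**2 - 16) = -1/(y + 4) - 5/(y - 4): now ∫(-5*exp(4*sin(y))*cos(y)) dy + ∫(-5/(y - 4)) dy + ∫(-1/(y + 4)) dy.
Step 3. Evaluate the standard form [assuming y > -4]: now -log(y + 4) + ∫(-5*exp(4*sin(y))*cos(y)) dy + ∫(-5/(y - 4)) dy.
Step 4. Evaluate the standard form [assuming y > 4]: now -5*log(y - 4) - log(y + 4) + ∫(-5*exp(4*sin(y))*cos(y)) dy.
Step 5. Substitute u = sin(y), turning ∫(-5*exp(4*sin(y))*cos(y)) dy into ∫(-5*exp(4*u)) du: now -5*log(y - 4) - log(y + 4) + ∫(-5*exp(4*u)) du.
Step 6. Evaluate the standard form: now -5*exp(4*u)/4 - 5*log(y - 4) - log(y + 4).
Step 7. Substitute back u = sin(y): now -5*exp(4*sin(y))/4 - 5*log(y - 4) - log(y + 4).
Answer: -5*exp(4*sin(y))/4 - 5*log(y - 4) - log(y + 4).


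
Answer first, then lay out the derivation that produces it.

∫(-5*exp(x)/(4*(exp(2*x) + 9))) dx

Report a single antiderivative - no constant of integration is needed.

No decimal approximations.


The answer is -5*atan(exp(x)/3)/12.
Step 1. Substitute u = exp(x), turning ∫(-5*exp(x)/(4*(exp(2*x) + 9))) dx into ∫(-5/(4*(u**2 + 9))) du: now ∫(-5/(4*(u**2 + 9))) du.
Step 2. Evaluate the standard form: now -5*atan(u/3)/12.
Step 3. Substitute back u = exp(x): now -5*atan(exp(x)/3)/12.
Answer: -5*atan(exp(x)/3)/12.


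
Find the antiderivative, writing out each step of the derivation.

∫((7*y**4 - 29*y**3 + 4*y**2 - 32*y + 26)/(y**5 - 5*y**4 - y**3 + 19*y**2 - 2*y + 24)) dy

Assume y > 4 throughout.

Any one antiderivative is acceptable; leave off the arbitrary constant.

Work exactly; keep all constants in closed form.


Step 1. Decompose ∫((7*y**4 - 29*y**3 + 4*y**2 - 32*y + 26)/(y**5 - 5*y**4 - y**3 + 19*y**2 - 2*y + 24)) dy by partial fractions, (7*y**4 - 29*y**3 + 4*y**2 - 32*y + 26)/(y**5 - 5*y**4 - y**3 + 19*y**2 - 2*y + 24) = 1/(y**2 + 1) + 3/(y + 2) + 5/(y - 3) - 1/(y - 4): now ∫(-1/(y - 4)) dy + ∫(5/(y - 3)) dy + ∫(3/(y + 2)) dy + ∫(1/(y**2 + 1)) dy.
Step 2. Evaluate the standard form [assuming y > 3]: now 5*log(y - 3) + ∫(-1/(y - 4)) dy + ∫(3/(y + 2)) dy + ∫(1/(y**2 + 1)) dy.
Step 3. Evaluate the standard form [assuming y > -2]: now 5*log(y - 3) + 3*log(y + 2) + ∫(-1/(y - 4)) dy + ∫(1/(y**2 + 1)) dy.
Step 4. Evaluate the standard form [assuming y > 4]: now -log(y - 4) + 5*log(y - 3) + 3*log(y + 2) + ∫(1/(y**2 + 1)) dy.
Step 5. Evaluate the standard form: now -log(y - 4) + 5*log(y - 3) + 3*log(y + 2) + atan(y).
Answer: -log(y - 4) + 5*log(y - 3) + 3*log(y + 2) + atan(y).


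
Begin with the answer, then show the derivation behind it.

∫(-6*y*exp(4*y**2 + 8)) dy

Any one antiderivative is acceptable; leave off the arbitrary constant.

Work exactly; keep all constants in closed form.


The answer is -3*exp(4*y**2 + 8)/4.
Step 1. Substitute u = y**2 + 2, turning ∫(-6*y*exp(4*y**2 + 8)) dy into ∫(-3*exp(4*u)) du: now ∫(-3*exp(4*u)) du.
Step 2. Evaluate the standard form: now -3*exp(4*u)/4.
Step 3. Substitute back u = y**2 + 2: now -3*exp(4*y**2 + 8)/4.
Answer: -3*exp(4*y**2 + 8)/4.


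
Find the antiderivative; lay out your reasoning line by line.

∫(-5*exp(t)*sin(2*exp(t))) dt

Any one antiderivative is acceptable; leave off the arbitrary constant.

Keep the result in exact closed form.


Step 1. Substitute u = exp(t), turning ∫(-5*exp(t)*sin(2*exp(t))) dt into ∫(-5*sin(2*u)) du: now ∫(-5*sin(2*u)) du.
Step 2. Evaluate the standard form: now 5*cos(2*u)/2.
Step 3. Substitute back u = exp(t): now 5*cos(2*exp(t))/2.
Answer: 5*cos(2*exp(t))/2.


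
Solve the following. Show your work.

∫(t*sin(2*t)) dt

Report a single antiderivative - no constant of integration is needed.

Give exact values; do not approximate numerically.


Step 1. Integrate ∫(t*sin(2*t)) dt by parts with u = t, dv = (sin(2*t)) dt, so v = -cos(2*t)/2: now -t*cos(2*t)/2 + ∫(cos(2*t)/2) dt.
Step 2. Evaluate the standard form: now -t*cos(2*t)/2 + sin(2*t)/4.
Answer: -t*cos(2*t)/2 + sin(2*t)/4.


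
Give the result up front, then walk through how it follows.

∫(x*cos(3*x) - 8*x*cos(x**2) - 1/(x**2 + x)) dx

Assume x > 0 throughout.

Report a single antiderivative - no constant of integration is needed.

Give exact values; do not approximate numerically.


The answer is x*sin(3*x)/3 - log(x) + log(x + 1) - 4*sin(x**2) + cos(3*x)/9.
Step 1. Rewrite: now ∫(x*cos(3*x)) dx + ∫(-8*x*cos(x**2)) dx + ∫(-1/(x**2 + x)) dx.
Step 2. Decompose ∫(-1/(x**2 + x)) dx by partial fractions, -1/(x**2 + x) = 1/(x + 1) - 1/x: now ∫(-1/x) dx + ∫(x*cos(3*x)) dx + ∫(-8*x*cos(x**2)) dx + ∫(1/(x + 1)) dx.
Step 3. Evaluate the standard form [assuming x > -1]: now log(x + 1) + ∫(-1/x) dx + ∫(x*cos(3*x)) dx + ∫(-8*x*cos(x**2)) dx.
Step 4. Evaluate the standard form [assuming x > 0]: now -log(x) + log(x + 1) + ∫(x*cos(3*x)) dx + ∫(-8*x*cos(x**2)) dx.
Step 5. Substitute u = x**2, turning ∫(-8*x*cos(x**2)) dx into ∫(-4*cos(u)) du: now -log(x) + log(x + 1) + ∫(x*cos(3*x)) dx + ∫(-4*cos(u)) du.
Step 6. Evaluate the standard form: now -log(x) + log(x + 1) - 4*sin(u) + ∫(x*cos(3*x)) dx.
Step 7. Substitute back u = x**2: now -log(x) + log(x + 1) - 4*sin(x**2) + ∫(x*cos(3*x)) dx.
Step 8. Integrate ∫(x*cos(3*x)) dx by parts with u = x, dv = (cos(3*x)) dx, so v = sin(3*x)/3: now x*sin(3*x)/3 - log(x) + log(x + 1) - 4*sin(x**2) + ∫(-sin(3*x)/3) dx.
Step 9. Evaluate the standard form: now x*sin(3*x)/3 - log(x) + log(x + 1) - 4*sin(x**2) + cos(3*x)/9.
Answer: x*sin(3*x)/3 - log(x) + log(x + 1) - 4*sin(x**2) + cos(3*x)/9.


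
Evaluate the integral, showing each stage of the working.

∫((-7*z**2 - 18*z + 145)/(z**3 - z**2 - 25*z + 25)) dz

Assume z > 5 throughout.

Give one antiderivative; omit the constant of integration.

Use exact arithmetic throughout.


Step 1. Decompose ∫((-7*z**2 - 18*z + 145)/(z**3 - z**2 - 25*z + 25)) dz by partial fractions, (-7*z**2 - 18*z + 145)/(z**3 - z**2 - 25*z + 25) = 1/(z + 5) - 5/(z - 1) - 3/(z - 5): now ∫(-3/(z - 5)) dz + ∫(-5/(z - 1)) dz + ∫(1/(z + 5)) dz.
Step 2. Evaluate the standard form [assuming z > 1]: now -5*log(z - 1) + ∫(-3/(z - 5)) dz + ∫(1/(z + 5)) dz.
Step 3. Evaluate the standard form [assuming z > -5]: now -5*log(z - 1) + log(z + 5) + ∫(-3/(z - 5)) dz.
Step 4. Evaluate the standard form [assuming z > 5]: now -3*log(z - 5) - 5*log(z - 1) + log(z + 5).
Answer: -3*log(z - 5) - 5*log(z - 1) + log(z + 5).


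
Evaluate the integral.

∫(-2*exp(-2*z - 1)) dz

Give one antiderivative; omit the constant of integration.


Answer: exp(-2*z - 1).


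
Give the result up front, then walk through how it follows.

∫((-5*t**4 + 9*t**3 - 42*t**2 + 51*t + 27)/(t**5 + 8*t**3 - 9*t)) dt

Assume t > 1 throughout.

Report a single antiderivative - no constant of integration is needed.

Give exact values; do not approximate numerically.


The answer is -3*log(t) + 2*log(t - 1) - 4*log(t + 1) + atan(t/3).
Step 1. Decompose ∫((-5*t**4 + 9*t**3 - 42*t**2 + 51*t + 27)/(t**5 + 8*t**3 - 9*t)) dt by partial fractions, (-5*t**4 + 9*t**3 - 42*t**2 + 51*t + 27)/(t**5 + 8*t**3 - 9*t) = 3/(t**2 + 9) - 4/(t + 1) + 2/(t - 1) - 3/t: now ∫(-3/t) dt + ∫(2/(t - 1)) dt + ∫(-4/(t + 1)) dt + ∫(3/(t**2 + 9)) dt.
Step 2. Evaluate the standard form [assuming t > 0]: now -3*log(t) + ∫(2/(t - 1)) dt + ∫(-4/(t + 1)) dt + ∫(3/(t**2 + 9)) dt.
Step 3. Evaluate the standard form [assuming t > -1]: now -3*log(t) - 4*log(t + 1) + ∫(2/(t - 1)) dt + ∫(3/(t**2 + 9)) dt.
Step 4. Evaluate the standard form [assuming t > 1]: now -3*log(t) + 2*log(t - 1) - 4*log(t + 1) + ∫(3/(t**2 + 9)) dt.
Step 5. Evaluate the standard form: now -3*log(t) + 2*log(t - 1) - 4*log(t + 1) + atan(t/3).
Answer: -3*log(t) + 2*log(t - 1) - 4*log(t + 1) + atan(t/3).


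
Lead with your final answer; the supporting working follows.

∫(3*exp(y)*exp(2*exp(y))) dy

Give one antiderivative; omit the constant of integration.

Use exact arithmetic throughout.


The answer is 3*exp(2*exp(y))/2.
Step 1. Substitute u = exp(y), turning ∫(3*exp(y)*exp(2*exp(y))) dy into ∫(3*exp(2*u)) du: now ∫(3*exp(2*u)) du.
Step 2. Evaluate the standard form: now 3*exp(2*u)/2.
Step 3. Substitute back u = exp(y): now 3*exp(2*exp(y))/2.
Answer: 3*exp(2*exp(y))/2.


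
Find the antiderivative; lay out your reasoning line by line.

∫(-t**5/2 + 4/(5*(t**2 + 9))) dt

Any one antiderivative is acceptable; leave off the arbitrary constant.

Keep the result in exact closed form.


Step 1. Rewrite: now ∫(-t**5/2) dt + ∫(4/(5*(t**2 + 9))) dt.
Step 2. Evaluate the standard form: now -t**6/12 + ∫(4/(5*(t**2 + 9))) dt.
Step 3. Evaluate the standard form: now -t**6/12 + 4*atan(t/3)/15.
Answer: -t**6/12 + 4*atan(t/3)/15.


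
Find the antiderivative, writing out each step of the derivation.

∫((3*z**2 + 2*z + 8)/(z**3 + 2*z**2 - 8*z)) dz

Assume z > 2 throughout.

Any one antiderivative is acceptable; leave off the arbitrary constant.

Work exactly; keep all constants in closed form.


Step 1. Decompose ∫((3*z**2 + 2*z + 8)/(z**3 + 2*z**2 - 8*z)) dz by partial fractions, (3*z**2 + 2*z + 8)/(z**3 + 2*z**2 - 8*z) = 2/(z + 4) + 2/(z - 2) - 1/z: now ∫(-1/z) dz + ∫(2/(z - 2)) dz + ∫(2/(z + 4)) dz.
Step 2. Evaluate the standard form [assuming z > 2]: now 2*log(z - 2) + ∫(-1/z) dz + ∫(2/(z + 4)) dz.
Step 3. Evaluate the standard form [assuming z > -4]: now 2*log(z - 2) + 2*log(z + 4) + ∫(-1/z) dz.
Step 4. Evaluate the standard form [assuming z > 0]: now -log(z) + 2*log(z - 2) + 2*log(z + 4).
Answer: -log(z) + 2*log(z - 2) + 2*log(z + 4).


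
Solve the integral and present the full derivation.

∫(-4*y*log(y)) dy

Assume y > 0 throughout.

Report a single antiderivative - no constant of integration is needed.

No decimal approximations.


Step 1. Integrate ∫(-4*y*log(y)) dy by parts with u = log(y), dv = (-4*y) dy, so v = -2*y**2 [assuming y > 0]: now -2*y**2*log(y) + ∫(2*y) dy.
Step 2. Evaluate the standard form: now -2*y**2*log(y) + y**2.
Answer: -2*y**2*log(y) + y**2.


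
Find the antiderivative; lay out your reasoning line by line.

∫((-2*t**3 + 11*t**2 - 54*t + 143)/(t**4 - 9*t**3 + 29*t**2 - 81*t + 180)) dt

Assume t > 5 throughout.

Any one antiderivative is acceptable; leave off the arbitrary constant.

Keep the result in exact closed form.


Step 1. Decompose ∫((-2*t**3 + 11*t**2 - 54*t + 143)/(t**4 - 9*t**3 + 29*t**2 - 81*t + 180)) dt by partial fractions, (-2*t**3 + 11*t**2 - 54*t + 143)/(t**4 - 9*t**3 + 29*t**2 - 81*t + 180) = 4/(t**2 + 9) + 1/(t - 4) - 3/(t - 5): now ∫(-3/(t - 5)) dt + ∫(1/(t - 4)) dt + ∫(4/(t**2 + 9)) dt.
Step 2. Evaluate the standard form [assuming t > 4]: now log(t - 4) + ∫(-3/(t - 5)) dt + ∫(4/(t**2 + 9)) dt.
Step 3. Evaluate the standard form [assuming t > 5]: now -3*log(t - 5) + log(t - 4) + ∫(4/(t**2 + 9)) dt.
Step 4. Evaluate the standard form: now -3*log(t - 5) + log(t - 4) + 4*atan(t/3)/3.
Answer: -3*log(t - 5) + log(t - 4) + 4*atan(t/3)/3.


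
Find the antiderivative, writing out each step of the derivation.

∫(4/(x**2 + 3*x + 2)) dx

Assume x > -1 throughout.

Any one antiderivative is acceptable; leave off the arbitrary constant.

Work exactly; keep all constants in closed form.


Step 1. Decompose ∫(4/(x**2 + 3*x + 2)) dx by partial fractions, 4/(x**2 + 3*x + 2) = -4/(x + 2) + 4/(x + 1): now ∫(4/(x + 1)) dx + ∫(-4/(x + 2)) dx.
Step 2. Evaluate the standard form [assuming x > -1]: now 4*log(x + 1) + ∫(-4/(x + 2)) dx.
Step 3. Evaluate the standard form [assuming x > -2]: now 4*log(x + 1) - 4*log(x + 2).
Answer: 4*log(x + 1) - 4*log(x + 2).


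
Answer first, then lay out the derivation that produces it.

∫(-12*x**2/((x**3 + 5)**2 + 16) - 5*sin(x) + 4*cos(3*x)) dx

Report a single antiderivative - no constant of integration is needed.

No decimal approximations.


The answer is 4*sin(3*x)/3 + 5*cos(x) - atan(x**3/4 + 5/4).
Step 1. Rewrite: now ∫(-12*x**2/((x**3 + 5)**2 + 16)) dx + ∫(-5*sin(x)) dx + ∫(4*cos(3*x)) dx.
Step 2. Evaluate the standard form: now 4*sin(3*x)/3 + ∫(-12*x**2/((x**3 + 5)**2 + 16)) dx + ∫(-5*sin(x)) dx.
Step 3. Evaluate the standard form: now 4*sin(3*x)/3 + 5*cos(x) + ∫(-12*x**2/((x**3 + 5)**2 + 16)) dx.
Step 4. Substitute u = x**3 + 5, turning ∫(-12*x**2/((x**3 + 5)**2 + 16)) dx into ∫(-4/(u**2 + 16)) du: now 4*sin(3*x)/3 + 5*cos(x) + ∫(-4/(u**2 + 16)) du.
Step 5. Evaluate the standard form: now 4*sin(3*x)/3 + 5*cos(x) - atan(u/4).
Step 6. Substitute back u = x**3 + 5: now 4*sin(3*x)/3 + 5*cos(x) - atan(x**3/4 + 5/4).
Answer: 4*sin(3*x)/3 + 5*cos(x) - atan(x**3/4 + 5/4).


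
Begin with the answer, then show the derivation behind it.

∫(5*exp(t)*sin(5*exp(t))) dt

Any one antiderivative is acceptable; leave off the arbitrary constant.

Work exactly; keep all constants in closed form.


The answer is -cos(5*exp(t)).
Step 1. Substitute u = exp(t), turning ∫(5*exp(t)*sin(5*exp(t))) dt into ∫(5*sin(5*u)) du: now ∫(5*sin(5*u)) du.
Step 2. Evaluate the standard form: now -cos(5*u).
Step 3. Substitute back u = exp(t): now -cos(5*exp(t)).
Answer: -cos(5*exp(t)).


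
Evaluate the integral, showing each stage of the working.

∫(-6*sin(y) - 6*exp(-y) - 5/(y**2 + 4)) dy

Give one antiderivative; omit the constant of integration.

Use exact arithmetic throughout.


Step 1. Rewrite: now ∫(-5/(y**2 + 4)) dy + ∫(-6*exp(-y)) dy + ∫(-6*sin(y)) dy.
Step 2. Evaluate the standard form: now ∫(-5/(y**2 + 4)) dy + ∫(-6*sin(y)) dy + 6*exp(-y).
Step 3. Evaluate the standard form: now 6*cos(y) + ∫(-5/(y**2 + 4)) dy + 6*exp(-y).
Step 4. Evaluate the standard form: now 6*cos(y) - 5*atan(y/2)/2 + 6*exp(-y).
Answer: 6*cos(y) - 5*atan(y/2)/2 + 6*exp(-y).


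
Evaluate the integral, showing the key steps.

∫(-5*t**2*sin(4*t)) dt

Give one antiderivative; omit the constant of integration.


Step 1. Integrate ∫(-5*t**2*sin(4*t)) dt by parts with u = t**2, dv = (-5*sin(4*t)) dt, so v = 5*cos(4*t)/4: now 5*t**2*cos(4*t)/4 + ∫(-5*t*cos(4*t)/2) dt.
Step 2. Integrate ∫(-5*t*cos(4*t)/2) dt by parts with u = t, dv = (-5*cos(4*t)/2) dt, so v = -5*sin(4*t)/8: now 5*t**2*cos(4*t)/4 - 5*t*sin(4*t)/8 + ∫(5*sin(4*t)/8) dt.
Step 3. Evaluate the standard form: now 5*t**2*cos(4*t)/4 - 5*t*sin(4*t)/8 - 5*cos(4*t)/32.
Answer: 5*t**2*cos(4*t)/4 - 5*t*sin(4*t)/8 - 5*cos(4*t)/32.


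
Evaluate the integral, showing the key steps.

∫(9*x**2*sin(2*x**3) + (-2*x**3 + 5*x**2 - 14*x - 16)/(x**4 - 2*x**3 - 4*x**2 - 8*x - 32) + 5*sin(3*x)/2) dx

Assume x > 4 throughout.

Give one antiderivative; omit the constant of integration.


Step 1. Rewrite: now ∫(9*x**2*sin(2*x**3)) dx + ∫((-2*x**3 + 5*x**2 - 14*x - 16)/(x**4 - 2*x**3 - 4*x**2 - 8*x - 32)) dx + ∫(5*sin(3*x)/2) dx.
Step 2. Decompose ∫((-2*x**3 + 5*x**2 - 14*x - 16)/(x**4 - 2*x**3 - 4*x**2 - 8*x - 32)) dx by partial fractions, (-2*x**3 + 5*x**2 - 14*x - 16)/(x**4 - 2*x**3 - 4*x**2 - 8*x - 32) = 3/(x**2 + 4) - 1/(x + 2) - 1/(x - 4): now ∫(9*x**2*sin(2*x**3)) dx + ∫(-1/(x - 4)) dx + ∫(-1/(x + 2)) dx + ∫(3/(x**2 + 4)) dx + ∫(5*sin(3*x)/2) dx.
Step 3. Evaluate the standard form [assuming x > 4]: now -log(x - 4) + ∫(9*x**2*sin(2*x**3)) dx + ∫(-1/(x + 2)) dx + ∫(3/(x**2 + 4)) dx + ∫(5*sin(3*x)/2) dx.
Step 4. Evaluate the standard form [assuming x > -2]: now -log(x - 4) - log(x + 2) + ∫(9*x**2*sin(2*x**3)) dx + ∫(3/(x**2 + 4)) dx + ∫(5*sin(3*x)/2) dx.
Step 5. Evaluate the standard form: now -log(x - 4) - log(x + 2) + 3*atan(x/2)/2 + ∫(9*x**2*sin(2*x**3)) dx + ∫(5*sin(3*x)/2) dx.
Step 6. Substitute u = x**3, turning ∫(9*x**2*sin(2*x**3)) dx into ∫(3*sin(2*u)) du: now -log(x - 4) - log(x + 2) + 3*atan(x/2)/2 + ∫(3*sin(2*u)) du + ∫(5*sin(3*x)/2) dx.
Step 7. Evaluate the standard form: now -log(x - 4) - log(x + 2) - 3*cos(2*u)/2 + 3*atan(x/2)/2 + ∫(5*sin(3*x)/2) dx.
Step 8. Substitute back u = x**3: now -log(x - 4) - log(x + 2) - 3*cos(2*x**3)/2 + 3*atan(x/2)/2 + ∫(5*sin(3*x)/2) dx.
Step 9. Evaluate the standard form: now -log(x - 4) - log(x + 2) - 5*cos(3*x)/6 - 3*cos(2*x**3)/2 + 3*atan(x/2)/2.
Answer: -log(x - 4) - log(x + 2) - 5*cos(3*x)/6 - 3*cos(2*x**3)/2 + 3*atan(x/2)/2.


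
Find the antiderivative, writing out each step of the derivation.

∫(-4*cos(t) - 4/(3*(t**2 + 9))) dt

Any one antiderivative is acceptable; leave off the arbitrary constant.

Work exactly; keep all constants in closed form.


Step 1. Rewrite: now ∫(-4/(3*(t**2 + 9))) dt + ∫(-4*cos(t)) dt.
Step 2. Evaluate the standard form: now -4*sin(t) + ∫(-4/(3*(t**2 + 9))) dt.
Step 3. Evaluate the standard form: now -4*sin(t) - 4*atan(t/3)/9.
Answer: -4*sin(t) - 4*atan(t/3)/9.


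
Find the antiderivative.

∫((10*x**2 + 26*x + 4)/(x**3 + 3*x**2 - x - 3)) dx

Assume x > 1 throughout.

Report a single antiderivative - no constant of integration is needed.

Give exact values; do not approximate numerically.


Answer: 5*log(x - 1) + 3*log(x + 1) + 2*log(x + 3).


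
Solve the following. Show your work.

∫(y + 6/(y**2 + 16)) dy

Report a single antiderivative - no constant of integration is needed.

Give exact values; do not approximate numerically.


Step 1. Rewrite: now ∫(y) dy + ∫(6/(y**2 + 16)) dy.
Step 2. Evaluate the standard form: now y**2/2 + ∫(6/(y**2 + 16)) dy.
Step 3. Evaluate the standard form: now y**2/2 + 3*atan(y/4)/2.
Answer: y**2/2 + 3*atan(y/4)/2.


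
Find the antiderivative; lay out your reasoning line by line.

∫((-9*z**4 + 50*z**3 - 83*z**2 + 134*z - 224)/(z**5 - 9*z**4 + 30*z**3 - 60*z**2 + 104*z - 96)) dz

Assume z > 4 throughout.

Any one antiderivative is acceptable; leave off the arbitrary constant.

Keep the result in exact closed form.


Step 1. Decompose ∫((-9*z**4 + 50*z**3 - 83*z**2 + 134*z - 224)/(z**5 - 9*z**4 + 30*z**3 - 60*z**2 + 104*z - 96)) dz by partial fractions, (-9*z**4 + 50*z**3 - 83*z**2 + 134*z - 224)/(z**5 - 9*z**4 + 30*z**3 - 60*z**2 + 104*z - 96) = -3/(z**2 + 4) - 2/(z - 2) - 4/(z - 3) - 3/(z - 4): now ∫(-3/(z - 4)) dz + ∫(-4/(z - 3)) dz + ∫(-2/(z - 2)) dz + ∫(-3/(z**2 + 4)) dz.
Step 2. Evaluate the standard form [assuming z > 2]: now -2*log(z - 2) + ∫(-3/(z - 4)) dz + ∫(-4/(z - 3)) dz + ∫(-3/(z**2 + 4)) dz.
Step 3. Evaluate the standard form [assuming z > 4]: now -3*log(z - 4) - 2*log(z - 2) + ∫(-4/(z - 3)) dz + ∫(-3/(z**2 + 4)) dz.
Step 4. Evaluate the standard form [assuming z > 3]: now -3*log(z - 4) - 4*log(z - 3) - 2*log(z - 2) + ∫(-3/(z**2 + 4)) dz.
Step 5. Evaluate the standard form: now -3*log(z - 4) - 4*log(z - 3) - 2*log(z - 2) - 3*atan(z/2)/2.
Answer: -3*log(z - 4) - 4*log(z - 3) - 2*log(z - 2) - 3*atan(z/2)/2.


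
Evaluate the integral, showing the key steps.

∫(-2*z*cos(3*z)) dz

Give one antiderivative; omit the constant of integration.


Step 1. Integrate ∫(-2*z*cos(3*z)) dz by parts with u = z, dv = (-2*cos(3*z)) dz, so v = -2*sin(3*z)/3: now -2*z*sin(3*z)/3 + ∫(2*sin(3*z)/3) dz.
Step 2. Evaluate the standard form: now -2*z*sin(3*z)/3 - 2*cos(3*z)/9.
Answer: -2*z*sin(3*z)/3 - 2*cos(3*z)/9.


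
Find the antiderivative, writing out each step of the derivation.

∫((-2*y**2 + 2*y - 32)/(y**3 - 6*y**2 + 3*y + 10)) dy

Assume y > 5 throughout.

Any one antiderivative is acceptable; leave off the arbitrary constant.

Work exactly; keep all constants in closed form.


Step 1. Decompose ∫((-2*y**2 + 2*y - 32)/(y**3 - 6*y**2 + 3*y + 10)) dy by partial fractions, (-2*y**2 + 2*y - 32)/(y**3 - 6*y**2 + 3*y + 10) = -2/(y + 1) + 4/(y - 2) - 4/(y - 5): now ∫(-4/(y - 5)) dy + ∫(4/(y - 2)) dy + ∫(-2/(y + 1)) dy.
Step 2. Evaluate the standard form [assuming y > 5]: now -4*log(y - 5) + ∫(4/(y - 2)) dy + ∫(-2/(y + 1)) dy.
Step 3. Evaluate the standard form [assuming y > 2]: now -4*log(y - 5) + 4*log(y - 2) + ∫(-2/(y + 1)) dy.
Step 4. Evaluate the standard form [assuming y > -1]: now -4*log(y - 5) + 4*log(y - 2) - 2*log(y + 1).
Answer: -4*log(y - 5) + 4*log(y - 2) - 2*log(y + 1).


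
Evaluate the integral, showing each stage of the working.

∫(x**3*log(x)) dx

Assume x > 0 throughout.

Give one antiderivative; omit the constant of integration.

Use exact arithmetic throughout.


Step 1. Integrate ∫(x**3*log(x)) dx by parts with u = log(x), dv = (x**3) dx, so v = x**4/4 [assuming x > 0]: now x**4*log(x)/4 + ∫(-x**3/4) dx.
Step 2. Evaluate the standard form: now x**4*log(x)/4 - x**4/16.
Answer: x**4*log(x)/4 - x**4/16.


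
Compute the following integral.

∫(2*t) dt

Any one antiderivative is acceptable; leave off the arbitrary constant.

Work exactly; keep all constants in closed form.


Answer: t**2.


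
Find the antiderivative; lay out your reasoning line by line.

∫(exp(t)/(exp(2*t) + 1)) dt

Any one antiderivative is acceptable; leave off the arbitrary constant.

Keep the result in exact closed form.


Step 1. Substitute u = exp(t), turning ∫(exp(t)/(exp(2*t) + 1)) dt into ∫(1/(u**2 + 1)) du: now ∫(1/(u**2 + 1)) du.
Step 2. Evaluate the standard form: now atan(u).
Step 3. Substitute back u = exp(t): now atan(exp(t)).
Answer: atan(exp(t)).


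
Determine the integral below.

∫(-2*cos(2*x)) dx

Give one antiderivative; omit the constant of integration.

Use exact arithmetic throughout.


Answer: -sin(2*x).


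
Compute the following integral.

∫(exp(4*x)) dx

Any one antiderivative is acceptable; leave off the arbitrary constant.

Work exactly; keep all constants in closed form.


Answer: exp(4*x)/4.


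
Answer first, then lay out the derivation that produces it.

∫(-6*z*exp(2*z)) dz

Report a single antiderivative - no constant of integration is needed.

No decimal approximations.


The answer is -3*z*exp(2*z) + 3*exp(2*z)/2.
Step 1. Integrate ∫(-6*z*exp(2*z)) dz by parts with u = z, dv = (-6*exp(2*z)) dz, so v = -3*exp(2*z): now -3*z*exp(2*z) + ∫(3*exp(2*z)) dz.
Step 2. Evaluate the standard form: now -3*z*exp(2*z) + 3*exp(2*z)/2.
Answer: -3*z*exp(2*z) + 3*exp(2*z)/2.


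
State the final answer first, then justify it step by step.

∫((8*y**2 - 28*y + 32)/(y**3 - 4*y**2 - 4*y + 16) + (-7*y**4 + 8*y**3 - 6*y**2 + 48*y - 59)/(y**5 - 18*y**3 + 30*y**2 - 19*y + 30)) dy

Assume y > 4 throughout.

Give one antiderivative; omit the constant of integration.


The answer is 4*log(y - 4) - 4*log(y - 3) + 5*log(y + 2) - 4*log(y + 5) - 2*atan(y).
Step 1. Rewrite: now ∫((8*y**2 - 28*y + 32)/(y**3 - 4*y**2 - 4*y + 16)) dy + ∫((-7*y**4 + 8*y**3 - 6*y**2 + 48*y - 59)/(y**5 - 18*y**3 + 30*y**2 - 19*y + 30)) dy.
Step 2. Decompose ∫((-7*y**4 + 8*y**3 - 6*y**2 + 48*y - 59)/(y**5 - 18*y**3 + 30*y**2 - 19*y + 30)) dy by partial fractions, (-7*y**4 + 8*y**3 - 6*y**2 + 48*y - 59)/(y**5 - 18*y**3 + 30*y**2 - 19*y + 30) = -2/(y**2 + 1) - 4/(y + 5) + 1/(y - 2) - 4/(y - 3): now ∫((8*y**2 - 28*y + 32)/(y**3 - 4*y**2 - 4*y + 16)) dy + ∫(-4/(y - 3)) dy + ∫(1/(y - 2)) dy + ∫(-4/(y + 5)) dy + ∫(-2/(y**2 + 1)) dy.
Step 3. Evaluate the standard form [assuming y > 3]: now -4*log(y - 3) + ∫((8*y**2 - 28*y + 32)/(y**3 - 4*y**2 - 4*y + 16)) dy + ∫(1/(y - 2)) dy + ∫(-4/(y + 5)) dy + ∫(-2/(y**2 + 1)) dy.
Step 4. Evaluate the standard form [assuming y > 2]: now -4*log(y - 3) + log(y - 2) + ∫((8*y**2 - 28*y + 32)/(y**3 - 4*y**2 - 4*y + 16)) dy + ∫(-4/(y + 5)) dy + ∫(-2/(y**2 + 1)) dy.
Step 5. Evaluate the standard form [assuming y > -5]: now -4*log(y - 3) + log(y - 2) - 4*log(y + 5) + ∫((8*y**2 - 28*y + 32)/(y**3 - 4*y**2 - 4*y + 16)) dy + ∫(-2/(y**2 + 1)) dy.
Step 6. Evaluate the standard form: now -4*log(y - 3) + log(y - 2) - 4*log(y + 5) - 2*atan(y) + ∫((8*y**2 - 28*y + 32)/(y**3 - 4*y**2 - 4*y + 16)) dy.
Step 7. Decompose ∫((8*y**2 - 28*y + 32)/(y**3 - 4*y**2 - 4*y + 16)) dy by partial fractions, (8*y**2 - 28*y + 32)/(y**3 - 4*y**2 - 4*y + 16) = 5/(y + 2) - 1/(y - 2) + 4/(y - 4): now -4*log(y - 3) + log(y - 2) - 4*log(y + 5) - 2*atan(y) + ∫(4/(y - 4)) dy + ∫(-1/(y - 2)) dy + ∫(5/(y + 2)) dy.
Step 8. Evaluate the standard form [assuming y > -2]: now -4*log(y - 3) + log(y - 2) + 5*log(y + 2) - 4*log(y + 5) - 2*atan(y) + ∫(4/(y - 4)) dy + ∫(-1/(y - 2)) dy.
Step 9. Evaluate the standard form [assuming y > 2]: now -4*log(y - 3) + 5*log(y + 2) - 4*log(y + 5) - 2*atan(y) + ∫(4/(y - 4)) dy.
Step 10. Evaluate the standard form [assuming y > 4]: now 4*log(y - 4) - 4*log(y - 3) + 5*log(y + 2) - 4*log(y + 5) - 2*atan(y).
Answer: 4*log(y - 4) - 4*log(y - 3) + 5*log(y + 2) - 4*log(y + 5) - 2*atan(y).


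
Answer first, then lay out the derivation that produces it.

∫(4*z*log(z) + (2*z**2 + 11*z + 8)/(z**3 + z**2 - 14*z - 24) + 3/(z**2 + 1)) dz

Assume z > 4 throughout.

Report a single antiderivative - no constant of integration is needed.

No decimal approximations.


The answer is 2*z**2*log(z) - z**2 + 2*log(z - 4) + log(z + 2) - log(z + 3) + 3*atan(z).
Step 1. Rewrite: now ∫(4*z*log(z)) dz + ∫((2*z**2 + 11*z + 8)/(z**3 + z**2 - 14*z - 24)) dz + ∫(3/(z**2 + 1)) dz.
Step 2. Evaluate the standard form: now 3*atan(z) + ∫(4*z*log(z)) dz + ∫((2*z**2 + 11*z + 8)/(z**3 + z**2 - 14*z - 24)) dz.
Step 3. Integrate ∫(4*z*log(z)) dz by parts with u = log(z), dv = (4*z) dz, so v = 2*z**2 [assuming z > 0]: now 2*z**2*log(z) + 3*atan(z) + ∫(-2*z) dz + ∫((2*z**2 + 11*z + 8)/(z**3 + z**2 - 14*z - 24)) dz.
Step 4. Evaluate the standard form: now 2*z**2*log(z) - z**2 + 3*atan(z) + ∫((2*z**2 + 11*z + 8)/(z**3 + z**2 - 14*z - 24)) dz.
Step 5. Decompose ∫((2*z**2 + 11*z + 8)/(z**3 + z**2 - 14*z - 24)) dz by partial fractions, (2*z**2 + 11*z + 8)/(z**3 + z**2 - 14*z - 24) = -1/(z + 3) + 1/(z + 2) + 2/(z - 4): now 2*z**2*log(z) - z**2 + 3*atan(z) + ∫(2/(z - 4)) dz + ∫(1/(z + 2)) dz + ∫(-1/(z + 3)) dz.
Step 6. Evaluate the standard form [assuming z > -2]: now 2*z**2*log(z) - z**2 + log(z + 2) + 3*atan(z) + ∫(2/(z - 4)) dz + ∫(-1/(z + 3)) dz.
Step 7. Evaluate the standard form [assuming z > -3]: now 2*z**2*log(z) - z**2 + log(z + 2) - log(z + 3) + 3*atan(z) + ∫(2/(z - 4)) dz.
Step 8. Evaluate the standard form [assuming z > 4]: now 2*z**2*log(z) - z**2 + 2*log(z - 4) + log(z + 2) - log(z + 3) + 3*atan(z).
Answer: 2*z**2*log(z) - z**2 + 2*log(z - 4) + log(z + 2) - log(z + 3) + 3*atan(z).


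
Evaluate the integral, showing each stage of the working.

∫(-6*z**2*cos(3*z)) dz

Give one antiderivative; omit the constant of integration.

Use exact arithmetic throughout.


Step 1. Integrate ∫(-6*z**2*cos(3*z)) dz by parts with u = z**2, dv = (-6*cos(3*z)) dz, so v = -2*sin(3*z): now -2*z**2*sin(3*z) + ∫(4*z*sin(3*z)) dz.
Step 2. Integrate ∫(4*z*sin(3*z)) dz by parts with u = z, dv = (4*sin(3*z)) dz, so v = -4*cos(3*z)/3: now -2*z**2*sin(3*z) - 4*z*cos(3*z)/3 + ∫(4*cos(3*z)/3) dz.
Step 3. Evaluate the standard form: now -2*z**2*sin(3*z) - 4*z*cos(3*z)/3 + 4*sin(3*z)/9.
Answer: -2*z**2*sin(3*z) - 4*z*cos(3*z)/3 + 4*sin(3*z)/9.


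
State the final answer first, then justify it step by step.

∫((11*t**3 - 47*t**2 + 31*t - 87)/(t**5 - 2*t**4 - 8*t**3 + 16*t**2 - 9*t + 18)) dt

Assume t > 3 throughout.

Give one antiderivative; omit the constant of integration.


The answer is -2*log(t - 3) + 5*log(t - 2) - 3*log(t + 3) - 2*atan(t).
Step 1. Decompose ∫((11*t**3 - 47*t**2 + 31*t - 87)/(t**5 - 2*t**4 - 8*t**3 + 16*t**2 - 9*t + 18)) dt by partial fractions, (11*t**3 - 47*t**2 + 31*t - 87)/(t**5 - 2*t**4 - 8*t**3 + 16*t**2 - 9*t + 18) = -2/(t**2 + 1) - 3/(t + 3) + 5/(t - 2) - 2/(t - 3): now ∫(-2/(t - 3)) dt + ∫(5/(t - 2)) dt + ∫(-3/(t + 3)) dt + ∫(-2/(t**2 + 1)) dt.
Step 2. Evaluate the standard form [assuming t > 2]: now 5*log(t - 2) + ∫(-2/(t - 3)) dt + ∫(-3/(t + 3)) dt + ∫(-2/(t**2 + 1)) dt.
Step 3. Evaluate the standard form [assuming t > 3]: now -2*log(t - 3) + 5*log(t - 2) + ∫(-3/(t + 3)) dt + ∫(-2/(t**2 + 1)) dt.
Step 4. Evaluate the standard form [assuming t > -3]: now -2*log(t - 3) + 5*log(t - 2) - 3*log(t + 3) + ∫(-2/(t**2 + 1)) dt.
Step 5. Evaluate the standard form: now -2*log(t - 3) + 5*log(t - 2) - 3*log(t + 3) - 2*atan(t).
Answer: -2*log(t - 3) + 5*log(t - 2) - 3*log(t + 3) - 2*atan(t).
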